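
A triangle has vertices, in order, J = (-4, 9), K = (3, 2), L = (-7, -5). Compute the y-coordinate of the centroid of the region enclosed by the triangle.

2

Apply the shoelace formula. First the cross-terms c_i = x_i·y_{i+1} − x_{i+1}·y_i:
  -35, -1, -83  ⇒  2A = -119, A = -59.5.
Then Σ (y_i + y_{i+1})·c_i = -714, so ȳ = -714 / (6·(-59.5)) = 2.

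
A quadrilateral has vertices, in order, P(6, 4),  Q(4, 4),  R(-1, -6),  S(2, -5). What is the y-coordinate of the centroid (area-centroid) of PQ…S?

-121/129

Apply the shoelace formula. First the cross-terms c_i = x_i·y_{i+1} − x_{i+1}·y_i:
  8, -20, 17, 38  ⇒  2A = 43, A = 21.5.
Then Σ (y_i + y_{i+1})·c_i = -121, so ȳ = -121 / (6·21.5) = -121/129.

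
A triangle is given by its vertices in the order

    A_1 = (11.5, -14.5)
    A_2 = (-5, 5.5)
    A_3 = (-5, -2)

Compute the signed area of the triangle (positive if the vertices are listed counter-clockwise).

Σ = (-9.25) + (37.5) + (95.5) = 123.75
Signed area = Σ/2 = 61.875 (positive ⇒ counter-clockwise traversal).

61.875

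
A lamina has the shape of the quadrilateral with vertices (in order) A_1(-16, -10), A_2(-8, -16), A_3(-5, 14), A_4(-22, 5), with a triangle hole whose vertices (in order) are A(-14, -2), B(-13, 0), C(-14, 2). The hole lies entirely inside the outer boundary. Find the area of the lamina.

Outer boundary:
Apply the shoelace formula: 2A = Σ (x_i·y_{i+1} − x_{i+1}·y_i), indices taken mod 4.
Σ = (176) + (-192) + (283) + (300) = 567
Area = |Σ|/2 = 283.5.
Hole:
Σ = (-26) + (-26) + (56) = 4
Area = |Σ|/2 = 2.
Net area = 283.5 − 2 = 281.5.

281.5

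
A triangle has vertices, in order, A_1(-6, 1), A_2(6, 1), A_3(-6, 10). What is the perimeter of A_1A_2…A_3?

|A_1A_2| = √((12)² + (0)²) = √144 = 12
|A_2A_3| = √((-12)² + (9)²) = √225 = 15
|A_3A_1| = √((0)² + (-9)²) = √81 = 9
Perimeter = 12 + 15 + 9 = 36.

36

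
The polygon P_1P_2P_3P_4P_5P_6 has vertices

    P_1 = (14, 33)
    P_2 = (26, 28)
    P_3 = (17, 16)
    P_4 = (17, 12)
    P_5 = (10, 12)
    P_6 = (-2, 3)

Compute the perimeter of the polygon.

88

|P_1P_2| = √((12)² + (-5)²) = √169 = 13
|P_2P_3| = √((-9)² + (-12)²) = √225 = 15
|P_3P_4| = √((0)² + (-4)²) = √16 = 4
|P_4P_5| = √((-7)² + (0)²) = √49 = 7
|P_5P_6| = √((-12)² + (-9)²) = √225 = 15
|P_6P_1| = √((16)² + (30)²) = √1156 = 34
Perimeter = 13 + 15 + 4 + 7 + 15 + 34 = 88.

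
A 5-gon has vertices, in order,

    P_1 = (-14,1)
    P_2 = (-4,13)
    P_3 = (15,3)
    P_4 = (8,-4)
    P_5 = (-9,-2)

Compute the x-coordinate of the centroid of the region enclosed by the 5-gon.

17/279

Apply Gauss's area formula. First the cross-terms c_i = x_i·y_{i+1} − x_{i+1}·y_i:
  -178, -207, -84, -52, -37  ⇒  2A = -558, A = -279.
Then Σ (x_i + x_{i+1})·c_i = -102, so x̄ = -102 / (6·(-279)) = 17/279.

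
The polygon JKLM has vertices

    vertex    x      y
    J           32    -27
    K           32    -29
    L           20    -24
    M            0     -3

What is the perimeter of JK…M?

84

|JK| = √((0)² + (-2)²) = √4 = 2
|KL| = √((-12)² + (5)²) = √169 = 13
|LM| = √((-20)² + (21)²) = √841 = 29
|MJ| = √((32)² + (-24)²) = √1600 = 40
Perimeter = 2 + 13 + 29 + 40 = 84.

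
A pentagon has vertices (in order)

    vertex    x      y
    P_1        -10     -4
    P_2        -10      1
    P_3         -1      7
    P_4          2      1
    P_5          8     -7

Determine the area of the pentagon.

P_1→P_2: (-10)(1) − (-10)(-4) = -50
P_2→P_3: (-10)(7) − (-1)(1) = -69
P_3→P_4: (-1)(1) − (2)(7) = -15
P_4→P_5: (2)(-7) − (8)(1) = -22
P_5→P_1: (8)(-4) − (-10)(-7) = -102
Σ = -258
Area = |Σ|/2 = 129.

129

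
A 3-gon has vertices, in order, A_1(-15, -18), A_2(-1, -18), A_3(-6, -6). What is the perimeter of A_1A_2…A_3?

|A_1A_2| = √((14)² + (0)²) = √196 = 14
|A_2A_3| = √((-5)² + (12)²) = √169 = 13
|A_3A_1| = √((-9)² + (-12)²) = √225 = 15
Perimeter = 14 + 13 + 15 = 42.

42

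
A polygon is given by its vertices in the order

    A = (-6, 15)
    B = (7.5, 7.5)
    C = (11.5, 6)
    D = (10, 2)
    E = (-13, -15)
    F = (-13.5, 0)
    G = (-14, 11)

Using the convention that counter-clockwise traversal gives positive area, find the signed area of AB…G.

-427.375

Σ = (-157.5) + (-41.25) + (-37) + (-124) + (-202.5) + (-148.5) + (-144) = -854.75
Signed area = Σ/2 = -427.375 (negative ⇒ clockwise traversal).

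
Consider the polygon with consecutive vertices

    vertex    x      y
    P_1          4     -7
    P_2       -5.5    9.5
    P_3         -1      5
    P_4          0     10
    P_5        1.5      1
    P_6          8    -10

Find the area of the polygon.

Apply the surveyor's formula: 2A = Σ (x_i·y_{i+1} − x_{i+1}·y_i), indices taken mod 6.
P_1→P_2: (4)(9.5) − (-5.5)(-7) = -0.5
P_2→P_3: (-5.5)(5) − (-1)(9.5) = -18
P_3→P_4: (-1)(10) − (0)(5) = -10
P_4→P_5: (0)(1) − (1.5)(10) = -15
P_5→P_6: (1.5)(-10) − (8)(1) = -23
P_6→P_1: (8)(-7) − (4)(-10) = -16
Σ = -82.5
Area = |Σ|/2 = 41.25.

41.25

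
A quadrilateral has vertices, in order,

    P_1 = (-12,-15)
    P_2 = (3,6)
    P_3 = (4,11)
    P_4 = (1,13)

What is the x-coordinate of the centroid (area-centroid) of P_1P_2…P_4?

Apply the shoelace formula. First the cross-terms c_i = x_i·y_{i+1} − x_{i+1}·y_i:
  -27, 9, 41, 141  ⇒  2A = 164, A = 82.
Then Σ (x_i + x_{i+1})·c_i = -1040, so x̄ = -1040 / (6·82) = -260/123.

-260/123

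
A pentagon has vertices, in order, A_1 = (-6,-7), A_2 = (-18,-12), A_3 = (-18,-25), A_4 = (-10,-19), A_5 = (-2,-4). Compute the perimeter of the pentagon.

58

|A_1A_2| = √((-12)² + (-5)²) = √169 = 13
|A_2A_3| = √((0)² + (-13)²) = √169 = 13
|A_3A_4| = √((8)² + (6)²) = √100 = 10
|A_4A_5| = √((8)² + (15)²) = √289 = 17
|A_5A_1| = √((-4)² + (-3)²) = √25 = 5
Perimeter = 13 + 13 + 10 + 17 + 5 = 58.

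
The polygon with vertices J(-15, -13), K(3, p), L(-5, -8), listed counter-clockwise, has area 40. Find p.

Write out the shoelace sum; only the two edges meeting at K involve p:
2·Area = [((-15)·p − 3·(-13)) + (3·(-8) − (-5)·p)] + -55
       = -10·p + -40 = 80
⇒ p = -12.

-12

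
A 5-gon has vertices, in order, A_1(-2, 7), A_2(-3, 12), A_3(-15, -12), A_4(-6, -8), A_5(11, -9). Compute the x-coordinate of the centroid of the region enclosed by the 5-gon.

Apply the shoelace formula. First the cross-terms c_i = x_i·y_{i+1} − x_{i+1}·y_i:
  -3, 216, 48, 142, 59  ⇒  2A = 462, A = 231.
Then Σ (x_i + x_{i+1})·c_i = -3640, so x̄ = -3640 / (6·231) = -260/99.

-260/99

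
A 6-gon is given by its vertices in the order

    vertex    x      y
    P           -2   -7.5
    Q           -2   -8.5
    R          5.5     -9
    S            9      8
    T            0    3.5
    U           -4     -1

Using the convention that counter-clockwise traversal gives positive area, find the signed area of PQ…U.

132.625

Apply the shoelace formula: 2A = Σ (x_i·y_{i+1} − x_{i+1}·y_i), indices taken mod 6.
Cross-terms: 2, 64.75, 125, 31.5, 14, 28  ⇒  Σ = 265.25
Signed area = Σ/2 = 132.625 (positive ⇒ counter-clockwise traversal).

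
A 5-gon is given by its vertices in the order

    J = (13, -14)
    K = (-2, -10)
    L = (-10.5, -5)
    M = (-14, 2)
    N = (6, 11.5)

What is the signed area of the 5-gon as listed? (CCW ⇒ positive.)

Cross-terms: -158, -95, -91, -173, -233.5  ⇒  Σ = -750.5
Signed area = Σ/2 = -375.25 (negative ⇒ clockwise traversal).

-375.25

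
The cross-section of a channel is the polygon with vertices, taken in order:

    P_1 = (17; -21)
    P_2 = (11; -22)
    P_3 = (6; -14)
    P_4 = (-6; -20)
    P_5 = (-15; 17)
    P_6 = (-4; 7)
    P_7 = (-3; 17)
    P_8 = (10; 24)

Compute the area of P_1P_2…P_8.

Σ = (-143) + (-22) + (-204) + (-402) + (-37) + (-47) + (-242) + (-618) = -1715
Area = |Σ|/2 = 857.5.

857.5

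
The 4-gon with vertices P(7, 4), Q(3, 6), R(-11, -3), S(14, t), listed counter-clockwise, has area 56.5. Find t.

4

Write out the shoelace sum; only the two edges meeting at S involve t:
2·Area = [((-11)·t − 14·(-3)) + (14·4 − 7·t)] + 87
       = -18·t + 185 = 113
⇒ t = 4.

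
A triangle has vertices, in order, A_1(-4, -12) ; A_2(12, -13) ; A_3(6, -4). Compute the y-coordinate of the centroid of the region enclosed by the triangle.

-29/3

Apply the shoelace formula. First the cross-terms c_i = x_i·y_{i+1} − x_{i+1}·y_i:
  196, 30, -88  ⇒  2A = 138, A = 69.
Then Σ (y_i + y_{i+1})·c_i = -4002, so ȳ = -4002 / (6·69) = -29/3.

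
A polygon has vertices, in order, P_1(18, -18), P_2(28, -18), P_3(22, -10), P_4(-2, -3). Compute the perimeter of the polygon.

|P_1P_2| = √((10)² + (0)²) = √100 = 10
|P_2P_3| = √((-6)² + (8)²) = √100 = 10
|P_3P_4| = √((-24)² + (7)²) = √625 = 25
|P_4P_1| = √((20)² + (-15)²) = √625 = 25
Perimeter = 10 + 10 + 25 + 25 = 70.

70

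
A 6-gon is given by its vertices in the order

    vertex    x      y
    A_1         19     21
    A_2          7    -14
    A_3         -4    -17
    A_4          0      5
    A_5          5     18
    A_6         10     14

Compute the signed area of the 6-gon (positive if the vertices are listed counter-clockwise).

Apply the shoelace formula: 2A = Σ (x_i·y_{i+1} − x_{i+1}·y_i), indices taken mod 6.
Σ = (-413) + (-175) + (-20) + (-25) + (-110) + (-56) = -799
Signed area = Σ/2 = -399.5 (negative ⇒ clockwise traversal).

-399.5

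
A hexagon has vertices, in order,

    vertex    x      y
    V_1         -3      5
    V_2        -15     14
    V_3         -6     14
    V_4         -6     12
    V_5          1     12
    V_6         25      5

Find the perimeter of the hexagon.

|V_1V_2| = √((-12)² + (9)²) = √225 = 15
|V_2V_3| = √((9)² + (0)²) = √81 = 9
|V_3V_4| = √((0)² + (-2)²) = √4 = 2
|V_4V_5| = √((7)² + (0)²) = √49 = 7
|V_5V_6| = √((24)² + (-7)²) = √625 = 25
|V_6V_1| = √((-28)² + (0)²) = √784 = 28
Perimeter = 15 + 9 + 2 + 7 + 25 + 28 = 86.

86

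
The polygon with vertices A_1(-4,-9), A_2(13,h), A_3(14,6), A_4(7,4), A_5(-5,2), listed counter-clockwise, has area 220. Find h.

-8

Write out the shoelace sum; only the two edges meeting at A_2 involve h:
2·Area = [((-4)·h − 13·(-9)) + (13·6 − 14·h)] + 101
       = -18·h + 296 = 440
⇒ h = -8.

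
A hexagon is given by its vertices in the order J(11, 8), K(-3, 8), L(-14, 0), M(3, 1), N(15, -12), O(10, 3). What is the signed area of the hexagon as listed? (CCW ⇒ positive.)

Σ = (112) + (112) + (-14) + (-51) + (165) + (47) = 371
Signed area = Σ/2 = 185.5 (positive ⇒ counter-clockwise traversal).

185.5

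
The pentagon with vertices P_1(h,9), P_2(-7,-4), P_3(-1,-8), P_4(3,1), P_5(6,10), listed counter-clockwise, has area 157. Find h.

-7

Write out the shoelace sum; only the two edges meeting at P_1 involve h:
2·Area = [(6·9 − h·10) + (h·(-4) − (-7)·9)] + 99
       = -14·h + 216 = 314
⇒ h = -7.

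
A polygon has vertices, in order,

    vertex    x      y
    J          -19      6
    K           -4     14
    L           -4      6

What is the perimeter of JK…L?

|JK| = √((15)² + (8)²) = √289 = 17
|KL| = √((0)² + (-8)²) = √64 = 8
|LJ| = √((-15)² + (0)²) = √225 = 15
Perimeter = 17 + 8 + 15 = 40.

40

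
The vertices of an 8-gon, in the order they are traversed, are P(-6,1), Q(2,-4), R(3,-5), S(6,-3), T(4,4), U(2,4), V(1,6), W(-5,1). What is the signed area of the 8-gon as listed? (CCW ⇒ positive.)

64.5

Apply Gauss's area formula: 2A = Σ (x_i·y_{i+1} − x_{i+1}·y_i), indices taken mod 8.
P→Q: (-6)(-4) − (2)(1) = 22
Q→R: (2)(-5) − (3)(-4) = 2
R→S: (3)(-3) − (6)(-5) = 21
S→T: (6)(4) − (4)(-3) = 36
T→U: (4)(4) − (2)(4) = 8
U→V: (2)(6) − (1)(4) = 8
V→W: (1)(1) − (-5)(6) = 31
W→P: (-5)(1) − (-6)(1) = 1
Σ = 129
Signed area = Σ/2 = 64.5 (positive ⇒ counter-clockwise traversal).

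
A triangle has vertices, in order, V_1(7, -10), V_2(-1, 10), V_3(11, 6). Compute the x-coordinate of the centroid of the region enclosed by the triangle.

Apply the shoelace formula. First the cross-terms c_i = x_i·y_{i+1} − x_{i+1}·y_i:
  60, -116, -152  ⇒  2A = -208, A = -104.
Then Σ (x_i + x_{i+1})·c_i = -3536, so x̄ = -3536 / (6·(-104)) = 17/3.

17/3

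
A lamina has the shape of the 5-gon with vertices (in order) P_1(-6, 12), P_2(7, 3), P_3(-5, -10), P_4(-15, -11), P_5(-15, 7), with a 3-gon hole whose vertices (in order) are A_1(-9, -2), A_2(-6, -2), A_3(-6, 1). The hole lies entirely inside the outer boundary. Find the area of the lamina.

Outer boundary:
Apply Gauss's area formula: 2A = Σ (x_i·y_{i+1} − x_{i+1}·y_i), indices taken mod 5.
Cross-terms: -102, -55, -95, -270, -138  ⇒  Σ = -660
Area = |Σ|/2 = 330.
Hole:
A_1→A_2: (-9)(-2) − (-6)(-2) = 6
A_2→A_3: (-6)(1) − (-6)(-2) = -18
A_3→A_1: (-6)(-2) − (-9)(1) = 21
Σ = 9
Area = |Σ|/2 = 4.5.
Net area = 330 − 4.5 = 325.5.

325.5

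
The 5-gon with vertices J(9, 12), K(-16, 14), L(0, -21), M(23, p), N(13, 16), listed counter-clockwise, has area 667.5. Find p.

The doubled signed area Σ (x_i y_{i+1} − x_{i+1} y_i) is linear in p.
With p=0 it equals 1517; the coefficient of p is -13 (from the two edges through M).
So -13·p + 1517 = 2·667.5 = 1335 ⇒ p = 14.

14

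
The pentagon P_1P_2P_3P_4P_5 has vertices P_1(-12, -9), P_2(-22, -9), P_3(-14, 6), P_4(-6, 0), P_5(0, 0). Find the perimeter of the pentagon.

|P_1P_2| = √((-10)² + (0)²) = √100 = 10
|P_2P_3| = √((8)² + (15)²) = √289 = 17
|P_3P_4| = √((8)² + (-6)²) = √100 = 10
|P_4P_5| = √((6)² + (0)²) = √36 = 6
|P_5P_1| = √((-12)² + (-9)²) = √225 = 15
Perimeter = 10 + 17 + 10 + 6 + 15 = 58.

58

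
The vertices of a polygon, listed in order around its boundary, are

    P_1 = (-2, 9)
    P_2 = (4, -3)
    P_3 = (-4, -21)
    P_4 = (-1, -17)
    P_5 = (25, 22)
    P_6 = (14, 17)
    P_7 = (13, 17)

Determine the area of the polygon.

Σ = (-30) + (-96) + (47) + (403) + (117) + (17) + (151) = 609
Area = |Σ|/2 = 304.5.

304.5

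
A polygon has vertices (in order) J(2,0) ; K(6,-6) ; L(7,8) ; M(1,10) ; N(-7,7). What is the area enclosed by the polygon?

Apply the surveyor's formula: 2A = Σ (x_i·y_{i+1} − x_{i+1}·y_i), indices taken mod 5.
J→K: (2)(-6) − (6)(0) = -12
K→L: (6)(8) − (7)(-6) = 90
L→M: (7)(10) − (1)(8) = 62
M→N: (1)(7) − (-7)(10) = 77
N→J: (-7)(0) − (2)(7) = -14
Σ = 203
Area = |Σ|/2 = 101.5.

101.5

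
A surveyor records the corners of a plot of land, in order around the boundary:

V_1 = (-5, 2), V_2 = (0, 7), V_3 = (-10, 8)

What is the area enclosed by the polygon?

Σ = (-35) + (70) + (20) = 55
Area = |Σ|/2 = 27.5.

27.5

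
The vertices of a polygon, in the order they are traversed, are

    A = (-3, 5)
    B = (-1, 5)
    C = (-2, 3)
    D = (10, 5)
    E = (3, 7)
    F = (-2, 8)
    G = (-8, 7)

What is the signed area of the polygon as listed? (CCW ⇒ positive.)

Apply the shoelace formula: 2A = Σ (x_i·y_{i+1} − x_{i+1}·y_i), indices taken mod 7.
Cross-terms: -10, 7, -40, 55, 38, 50, -19  ⇒  Σ = 81
Signed area = Σ/2 = 40.5 (positive ⇒ counter-clockwise traversal).

40.5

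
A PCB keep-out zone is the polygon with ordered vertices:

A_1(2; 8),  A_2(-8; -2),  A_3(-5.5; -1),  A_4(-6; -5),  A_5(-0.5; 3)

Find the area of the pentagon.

Apply Gauss's area formula: 2A = Σ (x_i·y_{i+1} − x_{i+1}·y_i), indices taken mod 5.
Cross-terms: 60, -3, 21.5, -20.5, -10  ⇒  Σ = 48
Area = |Σ|/2 = 24.

24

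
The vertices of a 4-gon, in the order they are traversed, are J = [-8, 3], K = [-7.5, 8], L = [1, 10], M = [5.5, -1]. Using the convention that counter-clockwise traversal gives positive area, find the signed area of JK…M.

-86

Apply the surveyor's formula: 2A = Σ (x_i·y_{i+1} − x_{i+1}·y_i), indices taken mod 4.
Σ = (-41.5) + (-83) + (-56) + (8.5) = -172
Signed area = Σ/2 = -86 (negative ⇒ clockwise traversal).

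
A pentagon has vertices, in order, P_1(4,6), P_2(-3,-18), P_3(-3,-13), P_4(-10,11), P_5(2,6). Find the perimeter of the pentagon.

70

|P_1P_2| = √((-7)² + (-24)²) = √625 = 25
|P_2P_3| = √((0)² + (5)²) = √25 = 5
|P_3P_4| = √((-7)² + (24)²) = √625 = 25
|P_4P_5| = √((12)² + (-5)²) = √169 = 13
|P_5P_1| = √((2)² + (0)²) = √4 = 2
Perimeter = 25 + 5 + 25 + 13 + 2 = 70.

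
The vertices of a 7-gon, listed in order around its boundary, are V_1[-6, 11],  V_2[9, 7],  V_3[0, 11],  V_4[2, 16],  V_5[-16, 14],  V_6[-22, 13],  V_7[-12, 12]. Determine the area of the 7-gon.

76

Σ = (-141) + (99) + (-22) + (284) + (100) + (-108) + (-60) = 152
Area = |Σ|/2 = 76.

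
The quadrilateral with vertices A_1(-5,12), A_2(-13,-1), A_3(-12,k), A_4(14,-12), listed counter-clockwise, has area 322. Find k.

Write out the shoelace sum; only the two edges meeting at A_3 involve k:
2·Area = [((-13)·k − (-12)·(-1)) + ((-12)·(-12) − 14·k)] + 269
       = -27·k + 401 = 644
⇒ k = -9.

-9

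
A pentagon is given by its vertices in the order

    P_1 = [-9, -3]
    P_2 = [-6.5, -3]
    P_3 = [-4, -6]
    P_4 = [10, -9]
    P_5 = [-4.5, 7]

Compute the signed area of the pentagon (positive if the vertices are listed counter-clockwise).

118.25

Apply the surveyor's formula: 2A = Σ (x_i·y_{i+1} − x_{i+1}·y_i), indices taken mod 5.
P_1→P_2: (-9)(-3) − (-6.5)(-3) = 7.5
P_2→P_3: (-6.5)(-6) − (-4)(-3) = 27
P_3→P_4: (-4)(-9) − (10)(-6) = 96
P_4→P_5: (10)(7) − (-4.5)(-9) = 29.5
P_5→P_1: (-4.5)(-3) − (-9)(7) = 76.5
Σ = 236.5
Signed area = Σ/2 = 118.25 (positive ⇒ counter-clockwise traversal).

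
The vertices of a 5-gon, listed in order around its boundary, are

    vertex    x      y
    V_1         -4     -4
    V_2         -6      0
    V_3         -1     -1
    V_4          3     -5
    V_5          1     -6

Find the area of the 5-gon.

V_1→V_2: (-4)(0) − (-6)(-4) = -24
V_2→V_3: (-6)(-1) − (-1)(0) = 6
V_3→V_4: (-1)(-5) − (3)(-1) = 8
V_4→V_5: (3)(-6) − (1)(-5) = -13
V_5→V_1: (1)(-4) − (-4)(-6) = -28
Σ = -51
Area = |Σ|/2 = 25.5.

25.5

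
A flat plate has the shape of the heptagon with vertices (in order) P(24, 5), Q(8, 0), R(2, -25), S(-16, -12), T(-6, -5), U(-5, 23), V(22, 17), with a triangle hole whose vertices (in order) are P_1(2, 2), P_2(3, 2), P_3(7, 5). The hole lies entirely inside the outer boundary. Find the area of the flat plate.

Outer boundary:
P→Q: (24)(0) − (8)(5) = -40
Q→R: (8)(-25) − (2)(0) = -200
R→S: (2)(-12) − (-16)(-25) = -424
S→T: (-16)(-5) − (-6)(-12) = 8
T→U: (-6)(23) − (-5)(-5) = -163
U→V: (-5)(17) − (22)(23) = -591
V→P: (22)(5) − (24)(17) = -298
Σ = -1708
Area = |Σ|/2 = 854.
Hole:
P_1→P_2: (2)(2) − (3)(2) = -2
P_2→P_3: (3)(5) − (7)(2) = 1
P_3→P_1: (7)(2) − (2)(5) = 4
Σ = 3
Area = |Σ|/2 = 1.5.
Net area = 854 − 1.5 = 852.5.

852.5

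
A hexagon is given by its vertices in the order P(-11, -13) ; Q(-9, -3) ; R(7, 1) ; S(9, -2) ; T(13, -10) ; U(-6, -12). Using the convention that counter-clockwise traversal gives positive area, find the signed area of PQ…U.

Σ = (-84) + (12) + (-23) + (-64) + (-216) + (-54) = -429
Signed area = Σ/2 = -214.5 (negative ⇒ clockwise traversal).

-214.5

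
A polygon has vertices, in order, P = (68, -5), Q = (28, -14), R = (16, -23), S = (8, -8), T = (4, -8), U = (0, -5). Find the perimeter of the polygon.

150

|PQ| = √((-40)² + (-9)²) = √1681 = 41
|QR| = √((-12)² + (-9)²) = √225 = 15
|RS| = √((-8)² + (15)²) = √289 = 17
|ST| = √((-4)² + (0)²) = √16 = 4
|TU| = √((-4)² + (3)²) = √25 = 5
|UP| = √((68)² + (0)²) = √4624 = 68
Perimeter = 41 + 15 + 17 + 4 + 5 + 68 = 150.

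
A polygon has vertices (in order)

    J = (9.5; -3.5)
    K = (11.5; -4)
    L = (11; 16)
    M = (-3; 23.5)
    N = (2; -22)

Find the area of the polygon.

378.875

J→K: (9.5)(-4) − (11.5)(-3.5) = 2.25
K→L: (11.5)(16) − (11)(-4) = 228
L→M: (11)(23.5) − (-3)(16) = 306.5
M→N: (-3)(-22) − (2)(23.5) = 19
N→J: (2)(-3.5) − (9.5)(-22) = 202
Σ = 757.75
Area = |Σ|/2 = 378.875.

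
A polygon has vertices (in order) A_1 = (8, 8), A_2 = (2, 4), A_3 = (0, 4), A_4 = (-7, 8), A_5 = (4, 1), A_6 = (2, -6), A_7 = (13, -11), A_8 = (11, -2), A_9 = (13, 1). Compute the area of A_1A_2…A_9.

Apply the shoelace (surveyor's) formula: 2A = Σ (x_i·y_{i+1} − x_{i+1}·y_i), indices taken mod 9.
Σ = (16) + (8) + (28) + (-39) + (-26) + (56) + (95) + (37) + (96) = 271
Area = |Σ|/2 = 135.5.

135.5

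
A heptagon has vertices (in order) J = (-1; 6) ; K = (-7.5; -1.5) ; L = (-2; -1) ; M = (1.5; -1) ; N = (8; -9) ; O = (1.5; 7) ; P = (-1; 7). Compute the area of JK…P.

68.5

Σ = (46.5) + (4.5) + (3.5) + (-5.5) + (69.5) + (17.5) + (1) = 137
Area = |Σ|/2 = 68.5.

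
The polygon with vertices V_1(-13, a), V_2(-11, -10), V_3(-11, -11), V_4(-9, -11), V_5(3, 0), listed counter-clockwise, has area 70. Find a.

The doubled signed area Σ (x_i y_{i+1} − x_{i+1} y_i) is linear in a.
With a=0 it equals 196; the coefficient of a is 14 (from the two edges through V_1).
So 14·a + 196 = 2·70 = 140 ⇒ a = -4.

-4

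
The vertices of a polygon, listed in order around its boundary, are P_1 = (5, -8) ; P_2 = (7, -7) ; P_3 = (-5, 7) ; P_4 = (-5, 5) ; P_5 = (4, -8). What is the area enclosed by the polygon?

36.5

Apply the shoelace (surveyor's) formula: 2A = Σ (x_i·y_{i+1} − x_{i+1}·y_i), indices taken mod 5.
P_1→P_2: (5)(-7) − (7)(-8) = 21
P_2→P_3: (7)(7) − (-5)(-7) = 14
P_3→P_4: (-5)(5) − (-5)(7) = 10
P_4→P_5: (-5)(-8) − (4)(5) = 20
P_5→P_1: (4)(-8) − (5)(-8) = 8
Σ = 73
Area = |Σ|/2 = 36.5.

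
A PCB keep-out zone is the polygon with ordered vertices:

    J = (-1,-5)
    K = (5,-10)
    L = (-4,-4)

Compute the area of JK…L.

J→K: (-1)(-10) − (5)(-5) = 35
K→L: (5)(-4) − (-4)(-10) = -60
L→J: (-4)(-5) − (-1)(-4) = 16
Σ = -9
Area = |Σ|/2 = 4.5.

4.5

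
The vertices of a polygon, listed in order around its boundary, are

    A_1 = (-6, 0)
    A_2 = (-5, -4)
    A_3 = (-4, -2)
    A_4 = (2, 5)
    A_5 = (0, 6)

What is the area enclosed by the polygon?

25

Cross-terms: 24, -6, -16, 12, 36  ⇒  Σ = 50
Area = |Σ|/2 = 25.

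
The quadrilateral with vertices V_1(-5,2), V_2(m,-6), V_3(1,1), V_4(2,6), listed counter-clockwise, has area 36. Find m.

Write out the shoelace sum; only the two edges meeting at V_2 involve m:
2·Area = [((-5)·(-6) − m·2) + (m·1 − 1·(-6))] + 38
       = -1·m + 74 = 72
⇒ m = 2.

2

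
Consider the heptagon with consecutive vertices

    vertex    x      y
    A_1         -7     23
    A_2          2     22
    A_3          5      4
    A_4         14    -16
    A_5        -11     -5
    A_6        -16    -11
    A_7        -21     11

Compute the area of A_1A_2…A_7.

Σ = (-200) + (-102) + (-136) + (-246) + (41) + (-407) + (-406) = -1456
Area = |Σ|/2 = 728.

728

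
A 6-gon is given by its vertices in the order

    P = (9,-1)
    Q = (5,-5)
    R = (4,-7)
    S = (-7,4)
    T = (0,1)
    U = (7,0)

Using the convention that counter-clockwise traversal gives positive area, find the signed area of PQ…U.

-54.5

Apply the surveyor's formula: 2A = Σ (x_i·y_{i+1} − x_{i+1}·y_i), indices taken mod 6.
P→Q: (9)(-5) − (5)(-1) = -40
Q→R: (5)(-7) − (4)(-5) = -15
R→S: (4)(4) − (-7)(-7) = -33
S→T: (-7)(1) − (0)(4) = -7
T→U: (0)(0) − (7)(1) = -7
U→P: (7)(-1) − (9)(0) = -7
Σ = -109
Signed area = Σ/2 = -54.5 (negative ⇒ clockwise traversal).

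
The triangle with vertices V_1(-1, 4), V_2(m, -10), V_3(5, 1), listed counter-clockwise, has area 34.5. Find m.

4

The doubled signed area Σ (x_i y_{i+1} − x_{i+1} y_i) is linear in m.
With m=0 it equals 81; the coefficient of m is -3 (from the two edges through V_2).
So -3·m + 81 = 2·34.5 = 69 ⇒ m = 4.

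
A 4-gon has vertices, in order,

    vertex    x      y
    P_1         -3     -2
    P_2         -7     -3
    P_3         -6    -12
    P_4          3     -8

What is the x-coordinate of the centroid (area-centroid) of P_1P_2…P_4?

Apply the shoelace formula. First the cross-terms c_i = x_i·y_{i+1} − x_{i+1}·y_i:
  -5, 66, 84, -30  ⇒  2A = 115, A = 57.5.
Then Σ (x_i + x_{i+1})·c_i = -1060, so x̄ = -1060 / (6·57.5) = -212/69.

-212/69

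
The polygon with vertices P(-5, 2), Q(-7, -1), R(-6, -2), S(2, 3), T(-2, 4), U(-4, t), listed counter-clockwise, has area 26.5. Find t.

6

The doubled signed area Σ (x_i y_{i+1} − x_{i+1} y_i) is linear in t.
With t=0 it equals 35; the coefficient of t is 3 (from the two edges through U).
So 3·t + 35 = 2·26.5 = 53 ⇒ t = 6.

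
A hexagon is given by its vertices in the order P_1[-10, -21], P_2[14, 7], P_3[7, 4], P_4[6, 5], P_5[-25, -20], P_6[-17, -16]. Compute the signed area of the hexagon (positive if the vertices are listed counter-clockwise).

252

Σ = (224) + (7) + (11) + (5) + (60) + (197) = 504
Signed area = Σ/2 = 252 (positive ⇒ counter-clockwise traversal).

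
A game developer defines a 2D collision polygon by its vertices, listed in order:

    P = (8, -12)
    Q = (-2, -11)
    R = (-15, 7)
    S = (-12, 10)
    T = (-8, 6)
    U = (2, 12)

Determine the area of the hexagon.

Apply the shoelace formula: 2A = Σ (x_i·y_{i+1} − x_{i+1}·y_i), indices taken mod 6.
Σ = (-112) + (-179) + (-66) + (8) + (-108) + (-120) = -577
Area = |Σ|/2 = 288.5.

288.5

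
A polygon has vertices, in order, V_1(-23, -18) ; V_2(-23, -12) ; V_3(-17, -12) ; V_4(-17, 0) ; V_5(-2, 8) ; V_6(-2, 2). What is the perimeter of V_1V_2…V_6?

76

|V_1V_2| = √((0)² + (6)²) = √36 = 6
|V_2V_3| = √((6)² + (0)²) = √36 = 6
|V_3V_4| = √((0)² + (12)²) = √144 = 12
|V_4V_5| = √((15)² + (8)²) = √289 = 17
|V_5V_6| = √((0)² + (-6)²) = √36 = 6
|V_6V_1| = √((-21)² + (-20)²) = √841 = 29
Perimeter = 6 + 6 + 12 + 17 + 6 + 29 = 76.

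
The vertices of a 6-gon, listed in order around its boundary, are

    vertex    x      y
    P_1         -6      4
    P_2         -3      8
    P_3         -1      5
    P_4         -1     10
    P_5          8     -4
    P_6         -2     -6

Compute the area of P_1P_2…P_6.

112

P_1→P_2: (-6)(8) − (-3)(4) = -36
P_2→P_3: (-3)(5) − (-1)(8) = -7
P_3→P_4: (-1)(10) − (-1)(5) = -5
P_4→P_5: (-1)(-4) − (8)(10) = -76
P_5→P_6: (8)(-6) − (-2)(-4) = -56
P_6→P_1: (-2)(4) − (-6)(-6) = -44
Σ = -224
Area = |Σ|/2 = 112.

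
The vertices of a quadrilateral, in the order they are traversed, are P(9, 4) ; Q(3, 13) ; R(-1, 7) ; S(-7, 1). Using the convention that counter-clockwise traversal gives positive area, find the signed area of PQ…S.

Σ = (105) + (34) + (48) + (-37) = 150
Signed area = Σ/2 = 75 (positive ⇒ counter-clockwise traversal).

75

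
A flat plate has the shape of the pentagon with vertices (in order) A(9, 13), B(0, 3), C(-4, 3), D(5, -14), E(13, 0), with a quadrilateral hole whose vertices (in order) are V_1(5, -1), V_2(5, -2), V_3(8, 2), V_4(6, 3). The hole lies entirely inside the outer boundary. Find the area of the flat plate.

Outer boundary:
Σ = (27) + (12) + (41) + (182) + (169) = 431
Area = |Σ|/2 = 215.5.
Hole:
V_1→V_2: (5)(-2) − (5)(-1) = -5
V_2→V_3: (5)(2) − (8)(-2) = 26
V_3→V_4: (8)(3) − (6)(2) = 12
V_4→V_1: (6)(-1) − (5)(3) = -21
Σ = 12
Area = |Σ|/2 = 6.
Net area = 215.5 − 6 = 209.5.

209.5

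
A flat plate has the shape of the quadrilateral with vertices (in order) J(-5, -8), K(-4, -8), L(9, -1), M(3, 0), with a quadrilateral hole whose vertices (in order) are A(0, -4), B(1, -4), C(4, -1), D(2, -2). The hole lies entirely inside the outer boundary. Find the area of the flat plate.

Outer boundary:
J→K: (-5)(-8) − (-4)(-8) = 8
K→L: (-4)(-1) − (9)(-8) = 76
L→M: (9)(0) − (3)(-1) = 3
M→J: (3)(-8) − (-5)(0) = -24
Σ = 63
Area = |Σ|/2 = 31.5.
Hole:
Apply the shoelace (surveyor's) formula: 2A = Σ (x_i·y_{i+1} − x_{i+1}·y_i), indices taken mod 4.
Cross-terms: 4, 15, -6, -8  ⇒  Σ = 5
Area = |Σ|/2 = 2.5.
Net area = 31.5 − 2.5 = 29.

29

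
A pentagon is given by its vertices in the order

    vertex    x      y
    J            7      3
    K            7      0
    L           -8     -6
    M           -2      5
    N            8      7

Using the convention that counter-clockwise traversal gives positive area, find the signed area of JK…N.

-97

Apply the shoelace formula: 2A = Σ (x_i·y_{i+1} − x_{i+1}·y_i), indices taken mod 5.
J→K: (7)(0) − (7)(3) = -21
K→L: (7)(-6) − (-8)(0) = -42
L→M: (-8)(5) − (-2)(-6) = -52
M→N: (-2)(7) − (8)(5) = -54
N→J: (8)(3) − (7)(7) = -25
Σ = -194
Signed area = Σ/2 = -97 (negative ⇒ clockwise traversal).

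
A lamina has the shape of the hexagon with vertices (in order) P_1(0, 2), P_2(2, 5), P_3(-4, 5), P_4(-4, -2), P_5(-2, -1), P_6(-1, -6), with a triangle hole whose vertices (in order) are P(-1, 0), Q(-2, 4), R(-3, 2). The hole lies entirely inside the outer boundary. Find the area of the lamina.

28.5

Outer boundary:
Apply the shoelace formula: 2A = Σ (x_i·y_{i+1} − x_{i+1}·y_i), indices taken mod 6.
Σ = (-4) + (30) + (28) + (0) + (11) + (-2) = 63
Area = |Σ|/2 = 31.5.
Hole:
Cross-terms: -4, 8, 2  ⇒  Σ = 6
Area = |Σ|/2 = 3.
Net area = 31.5 − 3 = 28.5.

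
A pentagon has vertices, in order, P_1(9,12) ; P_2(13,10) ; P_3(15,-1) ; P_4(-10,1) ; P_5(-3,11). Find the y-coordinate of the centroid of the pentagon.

Apply the surveyor's formula. First the cross-terms c_i = x_i·y_{i+1} − x_{i+1}·y_i:
  -66, -163, 5, -107, -135  ⇒  2A = -466, A = -233.
Then Σ (y_i + y_{i+1})·c_i = -7308, so ȳ = -7308 / (6·(-233)) = 1218/233.

1218/233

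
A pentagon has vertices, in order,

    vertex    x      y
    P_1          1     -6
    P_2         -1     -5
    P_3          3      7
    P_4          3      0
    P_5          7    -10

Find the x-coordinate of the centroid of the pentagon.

111/43

Apply the shoelace formula. First the cross-terms c_i = x_i·y_{i+1} − x_{i+1}·y_i:
  -11, 8, -21, -30, -32  ⇒  2A = -86, A = -43.
Then Σ (x_i + x_{i+1})·c_i = -666, so x̄ = -666 / (6·(-43)) = 111/43.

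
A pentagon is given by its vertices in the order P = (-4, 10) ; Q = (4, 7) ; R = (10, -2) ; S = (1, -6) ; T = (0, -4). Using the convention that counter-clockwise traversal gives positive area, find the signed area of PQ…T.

-112

Apply the shoelace formula: 2A = Σ (x_i·y_{i+1} − x_{i+1}·y_i), indices taken mod 5.
Σ = (-68) + (-78) + (-58) + (-4) + (-16) = -224
Signed area = Σ/2 = -112 (negative ⇒ clockwise traversal).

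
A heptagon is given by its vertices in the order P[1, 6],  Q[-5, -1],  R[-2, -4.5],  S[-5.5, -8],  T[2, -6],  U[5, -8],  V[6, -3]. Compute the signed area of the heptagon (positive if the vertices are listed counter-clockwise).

P→Q: (1)(-1) − (-5)(6) = 29
Q→R: (-5)(-4.5) − (-2)(-1) = 20.5
R→S: (-2)(-8) − (-5.5)(-4.5) = -8.75
S→T: (-5.5)(-6) − (2)(-8) = 49
T→U: (2)(-8) − (5)(-6) = 14
U→V: (5)(-3) − (6)(-8) = 33
V→P: (6)(6) − (1)(-3) = 39
Σ = 175.75
Signed area = Σ/2 = 87.875 (positive ⇒ counter-clockwise traversal).

87.875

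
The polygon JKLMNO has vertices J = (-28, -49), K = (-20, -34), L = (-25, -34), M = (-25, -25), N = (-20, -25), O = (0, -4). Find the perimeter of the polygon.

|JK| = √((8)² + (15)²) = √289 = 17
|KL| = √((-5)² + (0)²) = √25 = 5
|LM| = √((0)² + (9)²) = √81 = 9
|MN| = √((5)² + (0)²) = √25 = 5
|NO| = √((20)² + (21)²) = √841 = 29
|OJ| = √((-28)² + (-45)²) = √2809 = 53
Perimeter = 17 + 5 + 9 + 5 + 29 + 53 = 118.

118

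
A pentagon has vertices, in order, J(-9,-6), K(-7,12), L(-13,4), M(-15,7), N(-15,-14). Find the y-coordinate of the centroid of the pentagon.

-1

Apply the surveyor's formula. First the cross-terms c_i = x_i·y_{i+1} − x_{i+1}·y_i:
  -150, 128, -31, 315, -36  ⇒  2A = 226, A = 113.
Then Σ (y_i + y_{i+1})·c_i = -678, so ȳ = -678 / (6·113) = -1.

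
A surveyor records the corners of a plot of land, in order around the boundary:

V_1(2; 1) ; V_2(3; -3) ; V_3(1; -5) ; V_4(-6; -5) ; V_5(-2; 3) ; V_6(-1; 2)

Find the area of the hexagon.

Σ = (-9) + (-12) + (-35) + (-28) + (-1) + (-5) = -90
Area = |Σ|/2 = 45.

45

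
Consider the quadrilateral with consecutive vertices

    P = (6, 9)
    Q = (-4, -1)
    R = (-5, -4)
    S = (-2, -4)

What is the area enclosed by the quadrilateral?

29.5

Cross-terms: 30, 11, 12, 6  ⇒  Σ = 59
Area = |Σ|/2 = 29.5.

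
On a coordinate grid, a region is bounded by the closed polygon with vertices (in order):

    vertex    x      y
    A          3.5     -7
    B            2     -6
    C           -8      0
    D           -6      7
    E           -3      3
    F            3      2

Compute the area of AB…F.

Apply the surveyor's formula: 2A = Σ (x_i·y_{i+1} − x_{i+1}·y_i), indices taken mod 6.
Σ = (-7) + (-48) + (-56) + (3) + (-15) + (-28) = -151
Area = |Σ|/2 = 75.5.

75.5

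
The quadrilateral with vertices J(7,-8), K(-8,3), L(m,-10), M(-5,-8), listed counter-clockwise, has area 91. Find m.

The doubled signed area Σ (x_i y_{i+1} − x_{i+1} y_i) is linear in m.
With m=0 it equals 83; the coefficient of m is -11 (from the two edges through L).
So -11·m + 83 = 2·91 = 182 ⇒ m = -9.

-9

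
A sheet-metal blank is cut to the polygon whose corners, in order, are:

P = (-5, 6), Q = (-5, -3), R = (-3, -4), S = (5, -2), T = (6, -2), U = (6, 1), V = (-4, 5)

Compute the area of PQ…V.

Apply the surveyor's formula: 2A = Σ (x_i·y_{i+1} − x_{i+1}·y_i), indices taken mod 7.
Σ = (45) + (11) + (26) + (2) + (18) + (34) + (1) = 137
Area = |Σ|/2 = 68.5.

68.5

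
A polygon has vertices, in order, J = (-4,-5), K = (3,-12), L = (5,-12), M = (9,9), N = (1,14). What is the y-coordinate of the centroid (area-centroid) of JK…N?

Apply the surveyor's formula. First the cross-terms c_i = x_i·y_{i+1} − x_{i+1}·y_i:
  63, 24, 153, 117, 51  ⇒  2A = 408, A = 204.
Then Σ (y_i + y_{i+1})·c_i = 1044, so ȳ = 1044 / (6·204) = 29/34.

29/34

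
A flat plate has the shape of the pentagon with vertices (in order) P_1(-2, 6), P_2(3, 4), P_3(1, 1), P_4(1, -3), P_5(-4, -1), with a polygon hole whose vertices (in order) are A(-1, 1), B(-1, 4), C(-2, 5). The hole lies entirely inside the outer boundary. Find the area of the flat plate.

Outer boundary:
Σ = (-26) + (-1) + (-4) + (-13) + (-26) = -70
Area = |Σ|/2 = 35.
Hole:
Apply the shoelace (surveyor's) formula: 2A = Σ (x_i·y_{i+1} − x_{i+1}·y_i), indices taken mod 3.
A→B: (-1)(4) − (-1)(1) = -3
B→C: (-1)(5) − (-2)(4) = 3
C→A: (-2)(1) − (-1)(5) = 3
Σ = 3
Area = |Σ|/2 = 1.5.
Net area = 35 − 1.5 = 33.5.

33.5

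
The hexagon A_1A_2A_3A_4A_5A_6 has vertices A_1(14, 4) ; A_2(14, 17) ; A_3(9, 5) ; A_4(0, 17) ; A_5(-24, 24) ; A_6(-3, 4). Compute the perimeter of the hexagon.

112

|A_1A_2| = √((0)² + (13)²) = √169 = 13
|A_2A_3| = √((-5)² + (-12)²) = √169 = 13
|A_3A_4| = √((-9)² + (12)²) = √225 = 15
|A_4A_5| = √((-24)² + (7)²) = √625 = 25
|A_5A_6| = √((21)² + (-20)²) = √841 = 29
|A_6A_1| = √((17)² + (0)²) = √289 = 17
Perimeter = 13 + 13 + 15 + 25 + 29 + 17 = 112.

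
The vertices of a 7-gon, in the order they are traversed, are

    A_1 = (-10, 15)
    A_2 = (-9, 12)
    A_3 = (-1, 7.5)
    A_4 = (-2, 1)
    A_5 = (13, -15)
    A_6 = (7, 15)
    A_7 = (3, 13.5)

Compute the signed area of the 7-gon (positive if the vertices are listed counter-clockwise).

260

Apply the shoelace (surveyor's) formula: 2A = Σ (x_i·y_{i+1} − x_{i+1}·y_i), indices taken mod 7.
Σ = (15) + (-55.5) + (14) + (17) + (300) + (49.5) + (180) = 520
Signed area = Σ/2 = 260 (positive ⇒ counter-clockwise traversal).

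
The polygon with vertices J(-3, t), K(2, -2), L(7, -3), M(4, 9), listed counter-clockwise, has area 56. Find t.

-2

The doubled signed area Σ (x_i y_{i+1} − x_{i+1} y_i) is linear in t.
With t=0 it equals 116; the coefficient of t is 2 (from the two edges through J).
So 2·t + 116 = 2·56 = 112 ⇒ t = -2.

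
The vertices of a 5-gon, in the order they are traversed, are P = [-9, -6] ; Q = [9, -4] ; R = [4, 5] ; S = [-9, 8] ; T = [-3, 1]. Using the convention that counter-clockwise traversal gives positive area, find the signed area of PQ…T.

135

Apply the shoelace formula: 2A = Σ (x_i·y_{i+1} − x_{i+1}·y_i), indices taken mod 5.
Σ = (90) + (61) + (77) + (15) + (27) = 270
Signed area = Σ/2 = 135 (positive ⇒ counter-clockwise traversal).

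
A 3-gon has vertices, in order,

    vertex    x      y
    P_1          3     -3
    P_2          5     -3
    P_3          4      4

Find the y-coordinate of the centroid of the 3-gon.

Apply the surveyor's formula. First the cross-terms c_i = x_i·y_{i+1} − x_{i+1}·y_i:
  6, 32, -24  ⇒  2A = 14, A = 7.
Then Σ (y_i + y_{i+1})·c_i = -28, so ȳ = -28 / (6·7) = -2/3.

-2/3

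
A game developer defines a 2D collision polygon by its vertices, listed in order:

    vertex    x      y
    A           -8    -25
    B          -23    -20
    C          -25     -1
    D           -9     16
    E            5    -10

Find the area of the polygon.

748

Cross-terms: -415, -477, -409, 10, -205  ⇒  Σ = -1496
Area = |Σ|/2 = 748.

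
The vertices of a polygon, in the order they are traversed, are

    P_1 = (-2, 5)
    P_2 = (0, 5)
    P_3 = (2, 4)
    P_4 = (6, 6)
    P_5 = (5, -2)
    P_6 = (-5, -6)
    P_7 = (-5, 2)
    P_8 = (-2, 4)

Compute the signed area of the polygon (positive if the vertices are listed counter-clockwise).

-86

Cross-terms: -10, -10, -12, -42, -40, -40, -16, -2  ⇒  Σ = -172
Signed area = Σ/2 = -86 (negative ⇒ clockwise traversal).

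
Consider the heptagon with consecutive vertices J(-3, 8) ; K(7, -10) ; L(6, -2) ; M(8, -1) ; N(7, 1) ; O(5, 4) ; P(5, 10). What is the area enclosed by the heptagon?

84

Apply the surveyor's formula: 2A = Σ (x_i·y_{i+1} − x_{i+1}·y_i), indices taken mod 7.
Σ = (-26) + (46) + (10) + (15) + (23) + (30) + (70) = 168
Area = |Σ|/2 = 84.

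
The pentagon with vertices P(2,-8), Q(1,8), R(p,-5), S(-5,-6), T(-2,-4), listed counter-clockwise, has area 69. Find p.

-8

Write out the shoelace sum; only the two edges meeting at R involve p:
2·Area = [(1·(-5) − p·8) + (p·(-6) − (-5)·(-5))] + 56
       = -14·p + 26 = 138
⇒ p = -8.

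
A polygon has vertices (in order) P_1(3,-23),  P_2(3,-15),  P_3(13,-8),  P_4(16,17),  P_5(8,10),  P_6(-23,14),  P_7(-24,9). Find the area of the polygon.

Apply the shoelace (surveyor's) formula: 2A = Σ (x_i·y_{i+1} − x_{i+1}·y_i), indices taken mod 7.
Σ = (24) + (171) + (349) + (24) + (342) + (129) + (525) = 1564
Area = |Σ|/2 = 782.

782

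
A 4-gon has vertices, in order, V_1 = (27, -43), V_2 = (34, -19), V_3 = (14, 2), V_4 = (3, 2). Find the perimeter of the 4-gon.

|V_1V_2| = √((7)² + (24)²) = √625 = 25
|V_2V_3| = √((-20)² + (21)²) = √841 = 29
|V_3V_4| = √((-11)² + (0)²) = √121 = 11
|V_4V_1| = √((24)² + (-45)²) = √2601 = 51
Perimeter = 25 + 29 + 11 + 51 = 116.

116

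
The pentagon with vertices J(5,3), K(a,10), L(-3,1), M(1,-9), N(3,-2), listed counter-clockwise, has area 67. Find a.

The doubled signed area Σ (x_i y_{i+1} − x_{i+1} y_i) is linear in a.
With a=0 it equals 150; the coefficient of a is -2 (from the two edges through K).
So -2·a + 150 = 2·67 = 134 ⇒ a = 8.

8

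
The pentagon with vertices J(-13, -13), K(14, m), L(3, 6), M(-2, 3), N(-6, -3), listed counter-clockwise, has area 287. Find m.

The doubled signed area Σ (x_i y_{i+1} − x_{i+1} y_i) is linear in m.
With m=0 it equals 350; the coefficient of m is -16 (from the two edges through K).
So -16·m + 350 = 2·287 = 574 ⇒ m = -14.

-14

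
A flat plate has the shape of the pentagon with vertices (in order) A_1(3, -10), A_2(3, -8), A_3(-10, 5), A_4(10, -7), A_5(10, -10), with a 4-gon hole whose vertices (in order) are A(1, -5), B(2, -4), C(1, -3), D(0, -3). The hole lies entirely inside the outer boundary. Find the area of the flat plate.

Outer boundary:
Apply Gauss's area formula: 2A = Σ (x_i·y_{i+1} − x_{i+1}·y_i), indices taken mod 5.
A_1→A_2: (3)(-8) − (3)(-10) = 6
A_2→A_3: (3)(5) − (-10)(-8) = -65
A_3→A_4: (-10)(-7) − (10)(5) = 20
A_4→A_5: (10)(-10) − (10)(-7) = -30
A_5→A_1: (10)(-10) − (3)(-10) = -70
Σ = -139
Area = |Σ|/2 = 69.5.
Hole:
Σ = (6) + (-2) + (-3) + (3) = 4
Area = |Σ|/2 = 2.
Net area = 69.5 − 2 = 67.5.

67.5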